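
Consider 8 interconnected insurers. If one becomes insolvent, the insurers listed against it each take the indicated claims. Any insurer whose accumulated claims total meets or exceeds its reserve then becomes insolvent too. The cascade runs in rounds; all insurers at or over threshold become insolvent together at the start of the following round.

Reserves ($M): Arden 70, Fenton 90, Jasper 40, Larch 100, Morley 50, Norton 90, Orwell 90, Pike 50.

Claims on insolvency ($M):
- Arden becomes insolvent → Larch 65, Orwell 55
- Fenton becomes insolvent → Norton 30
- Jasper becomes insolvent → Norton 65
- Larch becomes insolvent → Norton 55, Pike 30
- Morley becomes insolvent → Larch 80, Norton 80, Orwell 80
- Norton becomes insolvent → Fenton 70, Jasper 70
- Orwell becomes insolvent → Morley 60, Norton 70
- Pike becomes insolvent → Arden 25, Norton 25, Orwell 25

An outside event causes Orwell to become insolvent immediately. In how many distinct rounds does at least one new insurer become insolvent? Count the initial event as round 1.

Round 1 — Orwell becomes insolvent (initial).
  Morley: +60 → 60 ≥ 50
  Norton: +70 → 70 < 90
Round 2 — Morley becomes insolvent.
  Larch: +80 → 80 < 100
  Norton: +80 → 150 ≥ 90
Round 3 — Norton becomes insolvent.
  Fenton: +70 → 70 < 90
  Jasper: +70 → 70 ≥ 40
Round 4 — Jasper becomes insolvent.
No further insolvencies.

4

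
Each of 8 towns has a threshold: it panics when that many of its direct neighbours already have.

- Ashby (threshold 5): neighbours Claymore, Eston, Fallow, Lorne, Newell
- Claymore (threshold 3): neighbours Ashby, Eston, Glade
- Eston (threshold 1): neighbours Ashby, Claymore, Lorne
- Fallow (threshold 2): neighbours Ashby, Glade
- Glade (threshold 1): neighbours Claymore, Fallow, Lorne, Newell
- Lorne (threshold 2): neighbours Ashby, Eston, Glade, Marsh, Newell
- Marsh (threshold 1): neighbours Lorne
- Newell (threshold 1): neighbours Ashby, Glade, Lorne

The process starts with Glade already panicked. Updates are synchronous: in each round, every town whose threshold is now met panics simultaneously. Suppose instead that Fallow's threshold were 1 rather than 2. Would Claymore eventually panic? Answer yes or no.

no

With Fallow's threshold at 1:
Round 1 — Glade panics (initial).
Round 2 — checking thresholds:
  Claymore: 1 of 3 neighbours < 3, below threshold.
  Fallow: 1 of 2 neighbours ≥ 1, panics.
  Lorne: 1 of 5 neighbours < 2, below threshold.
  Newell: 1 of 3 neighbours ≥ 1, panics.
Round 3 — checking thresholds:
  Ashby: 2 of 5 neighbours < 5, below threshold.
  Claymore: 1 of 3 neighbours < 3, below threshold.
  Lorne: 2 of 5 neighbours ≥ 2, panics.
Round 4 — checking thresholds:
  Ashby: 3 of 5 neighbours < 5, below threshold.
  Claymore: 1 of 3 neighbours < 3, below threshold.
  Eston: 1 of 3 neighbours ≥ 1, panics.
  Marsh: 1 of 1 neighbours ≥ 1, panics.
Round 5 — no new panics; cascade stops.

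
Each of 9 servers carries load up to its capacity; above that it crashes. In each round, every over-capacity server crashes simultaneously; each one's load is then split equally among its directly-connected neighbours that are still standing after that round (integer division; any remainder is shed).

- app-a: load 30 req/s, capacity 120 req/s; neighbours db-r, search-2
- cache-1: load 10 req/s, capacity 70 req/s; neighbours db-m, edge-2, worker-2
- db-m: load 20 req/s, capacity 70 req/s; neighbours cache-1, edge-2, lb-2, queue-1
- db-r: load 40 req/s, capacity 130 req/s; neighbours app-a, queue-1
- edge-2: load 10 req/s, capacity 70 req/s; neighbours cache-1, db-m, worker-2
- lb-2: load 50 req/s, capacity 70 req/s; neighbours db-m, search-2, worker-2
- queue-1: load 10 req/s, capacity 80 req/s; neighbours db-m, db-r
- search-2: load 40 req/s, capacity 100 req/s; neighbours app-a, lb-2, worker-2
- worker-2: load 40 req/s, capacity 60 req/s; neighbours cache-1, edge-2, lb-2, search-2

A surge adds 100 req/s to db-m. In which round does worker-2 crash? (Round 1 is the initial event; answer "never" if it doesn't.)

3

Round 1 — db-m at 120 > 70. db-m crashes.
  db-m sheds 120 req/s to cache-1, edge-2, lb-2, queue-1: 30 each.
    cache-1: 10+30 = 40 ≤ 70
    edge-2: 10+30 = 40 ≤ 70
    lb-2: 50+30 = 80 > 70
    queue-1: 10+30 = 40 ≤ 80
Round 2 — lb-2 crashes.
  lb-2 sheds 80 req/s to search-2, worker-2: 40 each.
    search-2: 40+40 = 80 ≤ 100
    worker-2: 40+40 = 80 > 60
Round 3 — worker-2 crashes.
  worker-2 sheds 80 req/s to cache-1, edge-2, search-2: 26 each (2 lost).
    cache-1: 40+26 = 66 ≤ 70
    edge-2: 40+26 = 66 ≤ 70
    search-2: 80+26 = 106 > 100
Round 4 — search-2 crashes.
  search-2 sheds 106 req/s to app-a: 106 each.
    app-a: 30+106 = 136 > 120
Round 5 — app-a crashes.
  app-a sheds 136 req/s to db-r: 136 each.
    db-r: 40+136 = 176 > 130
Round 6 — db-r crashes.
  db-r sheds 176 req/s to queue-1: 176 each.
    queue-1: 40+176 = 216 > 80
Round 7 — queue-1 crashes.
  queue-1 sheds 216 req/s: no online neighbours, lost.
No further crashes.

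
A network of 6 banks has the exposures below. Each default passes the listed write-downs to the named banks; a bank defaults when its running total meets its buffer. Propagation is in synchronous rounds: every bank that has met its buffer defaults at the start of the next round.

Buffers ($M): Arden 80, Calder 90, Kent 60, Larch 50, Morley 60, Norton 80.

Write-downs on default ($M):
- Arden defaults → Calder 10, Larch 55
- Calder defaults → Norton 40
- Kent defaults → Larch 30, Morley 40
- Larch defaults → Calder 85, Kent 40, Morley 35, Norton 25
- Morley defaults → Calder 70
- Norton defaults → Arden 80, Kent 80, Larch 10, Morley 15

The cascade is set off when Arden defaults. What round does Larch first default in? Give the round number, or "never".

Round 1 — Arden defaults (initial).
  Calder: +10 → 10 < 90
  Larch: +55 → 55 ≥ 50
Round 2 — Larch defaults.
  Calder: +85 → 95 ≥ 90
  Kent: +40 → 40 < 60
  Morley: +35 → 35 < 60
  Norton: +25 → 25 < 80
Round 3 — Calder defaults.
  Norton: +40 → 65 < 80
No further defaults.

2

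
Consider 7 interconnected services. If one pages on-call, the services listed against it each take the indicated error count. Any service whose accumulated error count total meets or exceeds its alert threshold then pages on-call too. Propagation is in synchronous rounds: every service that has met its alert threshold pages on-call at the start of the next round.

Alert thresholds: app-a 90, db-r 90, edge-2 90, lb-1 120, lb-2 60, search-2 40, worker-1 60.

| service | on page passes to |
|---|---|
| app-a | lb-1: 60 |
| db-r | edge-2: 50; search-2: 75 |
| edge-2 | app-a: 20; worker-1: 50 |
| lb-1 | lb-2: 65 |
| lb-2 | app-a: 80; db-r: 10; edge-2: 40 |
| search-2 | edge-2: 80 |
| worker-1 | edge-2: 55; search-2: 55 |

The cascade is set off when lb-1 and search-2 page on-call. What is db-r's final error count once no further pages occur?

Round 1 — lb-1, search-2 page on-call (initial).
  edge-2: +80 → 80 < 90
  lb-2: +65 → 65 ≥ 60
Round 2 — lb-2 pages on-call.
  app-a: +80 → 80 < 90
  db-r: +10 → 10 < 90
  edge-2: +40 → 120 ≥ 90
Round 3 — edge-2 pages on-call.
  app-a: +20 → 100 ≥ 90
  worker-1: +50 → 50 < 60
Round 4 — app-a pages on-call.
No further pages.

10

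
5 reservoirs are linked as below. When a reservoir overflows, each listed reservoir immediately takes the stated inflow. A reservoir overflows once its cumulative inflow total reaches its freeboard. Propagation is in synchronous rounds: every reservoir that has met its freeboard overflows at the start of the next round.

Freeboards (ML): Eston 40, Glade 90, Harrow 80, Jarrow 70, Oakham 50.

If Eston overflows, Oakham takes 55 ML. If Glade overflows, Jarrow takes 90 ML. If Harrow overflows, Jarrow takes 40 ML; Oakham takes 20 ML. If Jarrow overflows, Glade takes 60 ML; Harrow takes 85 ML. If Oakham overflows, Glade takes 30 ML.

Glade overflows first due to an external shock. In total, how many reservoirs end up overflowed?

Round 1 — Glade overflows (initial).
  Jarrow: +90 → 90 ≥ 70
Round 2 — Jarrow overflows.
  Harrow: +85 → 85 ≥ 80
Round 3 — Harrow overflows.
  Oakham: +20 → 20 < 50
No further overflows.

3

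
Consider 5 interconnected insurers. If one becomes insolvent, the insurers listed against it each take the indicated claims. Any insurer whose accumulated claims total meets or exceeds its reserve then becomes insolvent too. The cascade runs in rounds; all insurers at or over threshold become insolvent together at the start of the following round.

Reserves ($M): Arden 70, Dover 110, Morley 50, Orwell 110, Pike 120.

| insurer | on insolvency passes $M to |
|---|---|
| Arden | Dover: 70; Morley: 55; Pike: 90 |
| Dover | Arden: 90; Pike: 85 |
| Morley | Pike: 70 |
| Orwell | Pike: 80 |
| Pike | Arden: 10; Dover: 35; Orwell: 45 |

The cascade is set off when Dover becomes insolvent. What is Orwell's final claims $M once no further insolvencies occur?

45

Round 1 — Dover becomes insolvent (initial).
  Arden: +90 → 90 ≥ 70
  Pike: +85 → 85 < 120
Round 2 — Arden becomes insolvent.
  Morley: +55 → 55 ≥ 50
  Pike: +90 → 175 ≥ 120
Round 3 — Morley, Pike become insolvent.
  Orwell: +45 → 45 < 110
No further insolvencies.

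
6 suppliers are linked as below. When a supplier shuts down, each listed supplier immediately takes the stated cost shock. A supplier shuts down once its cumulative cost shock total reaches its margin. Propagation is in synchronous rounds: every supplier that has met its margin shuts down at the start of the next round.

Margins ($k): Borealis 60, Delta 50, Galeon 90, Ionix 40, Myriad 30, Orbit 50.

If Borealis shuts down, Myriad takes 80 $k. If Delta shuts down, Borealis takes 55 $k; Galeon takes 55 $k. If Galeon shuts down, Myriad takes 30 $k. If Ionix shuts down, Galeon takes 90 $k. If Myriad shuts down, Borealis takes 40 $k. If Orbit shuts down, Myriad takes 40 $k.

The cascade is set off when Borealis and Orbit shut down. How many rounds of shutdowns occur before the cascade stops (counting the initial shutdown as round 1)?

2

Round 1 — Borealis, Orbit shut down (initial).
  Myriad: +80+40 → 120 ≥ 30
Round 2 — Myriad shuts down.
No further shutdowns.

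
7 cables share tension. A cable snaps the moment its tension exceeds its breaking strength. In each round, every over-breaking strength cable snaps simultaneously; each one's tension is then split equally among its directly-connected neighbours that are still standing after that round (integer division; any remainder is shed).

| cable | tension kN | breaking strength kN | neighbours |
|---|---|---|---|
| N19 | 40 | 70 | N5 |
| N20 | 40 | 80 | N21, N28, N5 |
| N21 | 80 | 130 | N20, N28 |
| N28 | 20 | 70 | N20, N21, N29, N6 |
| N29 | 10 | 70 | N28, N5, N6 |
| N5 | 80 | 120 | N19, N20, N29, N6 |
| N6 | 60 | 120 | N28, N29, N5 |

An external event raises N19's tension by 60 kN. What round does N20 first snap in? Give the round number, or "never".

Round 1 — N19 at 100 > 70. N19 snaps.
  N19 sheds 100 kN to N5: 100 each.
    N5: 80+100 = 180 > 120
Round 2 — N5 snaps.
  N5 sheds 180 kN to N20, N29, N6: 60 each.
    N20: 40+60 = 100 > 80
    N29: 10+60 = 70 ≤ 70
    N6: 60+60 = 120 ≤ 120
Round 3 — N20 snaps.
  N20 sheds 100 kN to N21, N28: 50 each.
    N21: 80+50 = 130 ≤ 130
    N28: 20+50 = 70 ≤ 70
No further breaks.

3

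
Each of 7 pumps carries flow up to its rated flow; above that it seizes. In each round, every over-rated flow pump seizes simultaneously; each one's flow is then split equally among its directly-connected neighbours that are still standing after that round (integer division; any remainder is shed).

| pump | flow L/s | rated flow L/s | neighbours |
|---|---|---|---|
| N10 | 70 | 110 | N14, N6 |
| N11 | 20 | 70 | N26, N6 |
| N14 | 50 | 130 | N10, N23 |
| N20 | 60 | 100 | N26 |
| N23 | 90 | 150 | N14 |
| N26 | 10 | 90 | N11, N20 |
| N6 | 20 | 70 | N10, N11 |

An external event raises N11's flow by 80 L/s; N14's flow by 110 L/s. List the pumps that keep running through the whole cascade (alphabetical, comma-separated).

Round 1 — N11 at 100 > 70; N14 at 160 > 130. N11, N14 seize.
  N11 sheds 100 L/s to N26, N6: 50 each.
    N26: 10+50 = 60 ≤ 90
    N6: 20+50 = 70 ≤ 70
  N14 sheds 160 L/s to N10, N23: 80 each.
    N10: 70+80 = 150 > 110
    N23: 90+80 = 170 > 150
Round 2 — N10, N23 seize.
  N10 sheds 150 L/s to N6: 150 each.
    N6: 70+150 = 220 > 70
  N23 sheds 170 L/s: no online neighbours, lost.
Round 3 — N6 seizes.
  N6 sheds 220 L/s: no online neighbours, lost.
No further seizures.

N20, N26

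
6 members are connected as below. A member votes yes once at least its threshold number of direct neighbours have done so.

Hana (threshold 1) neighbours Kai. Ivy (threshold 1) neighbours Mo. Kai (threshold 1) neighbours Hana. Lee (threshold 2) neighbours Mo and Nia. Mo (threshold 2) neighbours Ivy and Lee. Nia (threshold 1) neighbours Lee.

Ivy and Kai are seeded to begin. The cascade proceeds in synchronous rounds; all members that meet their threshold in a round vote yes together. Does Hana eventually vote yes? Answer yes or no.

yes

Round 1 — Ivy, Kai vote yes (initial).
Round 2 — checking thresholds:
  Hana: 1 of 1 neighbours ≥ 1, votes yes.
  Mo: 1 of 2 neighbours < 2, below threshold.
Round 3 — no new yes votes; cascade stops.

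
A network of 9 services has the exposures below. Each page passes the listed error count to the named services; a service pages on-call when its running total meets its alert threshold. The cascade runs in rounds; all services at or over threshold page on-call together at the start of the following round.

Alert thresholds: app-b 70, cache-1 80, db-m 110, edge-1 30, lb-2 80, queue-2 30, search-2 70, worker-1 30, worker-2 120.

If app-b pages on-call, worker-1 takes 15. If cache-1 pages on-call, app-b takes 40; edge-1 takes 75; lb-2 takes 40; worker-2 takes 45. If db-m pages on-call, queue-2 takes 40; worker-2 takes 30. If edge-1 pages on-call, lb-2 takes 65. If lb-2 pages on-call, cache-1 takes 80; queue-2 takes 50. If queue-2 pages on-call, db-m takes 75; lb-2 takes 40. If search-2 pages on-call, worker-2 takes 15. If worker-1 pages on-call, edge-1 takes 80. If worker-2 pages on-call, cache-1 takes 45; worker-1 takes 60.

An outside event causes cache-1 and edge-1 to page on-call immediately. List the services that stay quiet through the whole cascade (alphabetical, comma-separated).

Round 1 — cache-1, edge-1 page on-call (initial).
  app-b: +40 → 40 < 70
  lb-2: +40+65 → 105 ≥ 80
  worker-2: +45 → 45 < 120
Round 2 — lb-2 pages on-call.
  queue-2: +50 → 50 ≥ 30
Round 3 — queue-2 pages on-call.
  db-m: +75 → 75 < 110
No further pages.

app-b, db-m, search-2, worker-1, worker-2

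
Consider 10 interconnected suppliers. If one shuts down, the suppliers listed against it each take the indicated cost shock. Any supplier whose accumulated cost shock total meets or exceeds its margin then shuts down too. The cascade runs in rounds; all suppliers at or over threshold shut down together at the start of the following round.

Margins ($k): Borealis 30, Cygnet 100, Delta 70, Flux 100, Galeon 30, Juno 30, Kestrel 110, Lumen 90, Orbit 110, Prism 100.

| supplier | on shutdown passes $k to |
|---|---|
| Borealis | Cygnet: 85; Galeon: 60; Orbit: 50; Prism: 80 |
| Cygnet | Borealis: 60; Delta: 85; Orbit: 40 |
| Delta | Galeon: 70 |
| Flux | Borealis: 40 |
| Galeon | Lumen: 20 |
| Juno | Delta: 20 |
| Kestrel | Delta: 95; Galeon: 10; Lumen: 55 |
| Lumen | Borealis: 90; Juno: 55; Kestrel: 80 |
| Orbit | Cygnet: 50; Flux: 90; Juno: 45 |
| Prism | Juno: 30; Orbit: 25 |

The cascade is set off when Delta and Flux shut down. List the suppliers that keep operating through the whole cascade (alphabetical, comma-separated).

Cygnet, Juno, Kestrel, Lumen, Orbit, Prism

Round 1 — Delta, Flux shut down (initial).
  Borealis: +40 → 40 ≥ 30
  Galeon: +70 → 70 ≥ 30
Round 2 — Borealis, Galeon shut down.
  Cygnet: +85 → 85 < 100
  Lumen: +20 → 20 < 90
  Orbit: +50 → 50 < 110
  Prism: +80 → 80 < 100
No further shutdowns.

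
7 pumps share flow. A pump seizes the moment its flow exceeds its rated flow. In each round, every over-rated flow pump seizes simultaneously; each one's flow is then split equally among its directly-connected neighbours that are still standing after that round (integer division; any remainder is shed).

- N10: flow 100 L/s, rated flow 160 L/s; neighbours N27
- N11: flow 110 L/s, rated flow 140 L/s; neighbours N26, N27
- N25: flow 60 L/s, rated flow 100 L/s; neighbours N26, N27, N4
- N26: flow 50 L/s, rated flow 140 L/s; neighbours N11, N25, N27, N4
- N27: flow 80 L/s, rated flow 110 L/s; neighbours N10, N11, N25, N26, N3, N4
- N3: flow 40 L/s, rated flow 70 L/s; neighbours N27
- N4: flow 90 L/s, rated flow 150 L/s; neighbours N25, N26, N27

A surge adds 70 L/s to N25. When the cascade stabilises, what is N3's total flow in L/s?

64

Round 1 — N25 at 130 > 100. N25 seizes.
  N25 sheds 130 L/s to N26, N27, N4: 43 each (1 lost).
    N26: 50+43 = 93 ≤ 140
    N27: 80+43 = 123 > 110
    N4: 90+43 = 133 ≤ 150
Round 2 — N27 seizes.
  N27 sheds 123 L/s to N10, N11, N26, N3, N4: 24 each (3 lost).
    N10: 100+24 = 124 ≤ 160
    N11: 110+24 = 134 ≤ 140
    N26: 93+24 = 117 ≤ 140
    N3: 40+24 = 64 ≤ 70
    N4: 133+24 = 157 > 150
Round 3 — N4 seizes.
  N4 sheds 157 L/s to N26: 157 each.
    N26: 117+157 = 274 > 140
Round 4 — N26 seizes.
  N26 sheds 274 L/s to N11: 274 each.
    N11: 134+274 = 408 > 140
Round 5 — N11 seizes.
  N11 sheds 408 L/s: no online neighbours, lost.
No further seizures.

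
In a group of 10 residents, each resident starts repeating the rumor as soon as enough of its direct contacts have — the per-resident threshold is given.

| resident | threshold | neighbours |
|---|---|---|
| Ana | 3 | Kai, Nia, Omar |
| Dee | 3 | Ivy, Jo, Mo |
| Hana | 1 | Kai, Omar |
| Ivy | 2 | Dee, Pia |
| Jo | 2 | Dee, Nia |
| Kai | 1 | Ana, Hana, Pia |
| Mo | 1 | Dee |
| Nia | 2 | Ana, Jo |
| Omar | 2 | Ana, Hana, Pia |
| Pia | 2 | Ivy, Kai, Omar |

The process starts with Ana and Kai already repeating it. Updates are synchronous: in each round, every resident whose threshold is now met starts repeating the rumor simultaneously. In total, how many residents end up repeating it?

5

Round 1 — Ana, Kai start repeating the rumor (initial).
Round 2 — checking thresholds:
  Hana: 1 of 2 neighbours ≥ 1, starts repeating the rumor.
  Nia: 1 of 2 neighbours < 2, below threshold.
  Omar: 1 of 3 neighbours < 2, below threshold.
  Pia: 1 of 3 neighbours < 2, below threshold.
Round 3 — checking thresholds:
  Nia: 1 of 2 neighbours < 2, below threshold.
  Omar: 2 of 3 neighbours ≥ 2, starts repeating the rumor.
  Pia: 1 of 3 neighbours < 2, below threshold.
Round 4 — checking thresholds:
  Nia: 1 of 2 neighbours < 2, below threshold.
  Pia: 2 of 3 neighbours ≥ 2, starts repeating the rumor.
Round 5 — no new spreads; cascade stops.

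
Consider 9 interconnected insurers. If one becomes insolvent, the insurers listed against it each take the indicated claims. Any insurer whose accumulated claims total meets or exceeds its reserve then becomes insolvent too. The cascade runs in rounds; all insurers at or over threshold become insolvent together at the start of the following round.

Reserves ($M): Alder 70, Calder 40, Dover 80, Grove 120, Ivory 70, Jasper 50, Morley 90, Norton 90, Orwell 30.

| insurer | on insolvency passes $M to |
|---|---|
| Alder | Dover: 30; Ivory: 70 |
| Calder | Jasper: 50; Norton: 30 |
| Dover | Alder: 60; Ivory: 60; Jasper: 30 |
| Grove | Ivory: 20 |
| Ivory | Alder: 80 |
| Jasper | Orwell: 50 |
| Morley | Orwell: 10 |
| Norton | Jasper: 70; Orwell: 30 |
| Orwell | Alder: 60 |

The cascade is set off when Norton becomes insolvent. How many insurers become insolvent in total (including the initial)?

3

Round 1 — Norton becomes insolvent (initial).
  Jasper: +70 → 70 ≥ 50
  Orwell: +30 → 30 ≥ 30
Round 2 — Jasper, Orwell become insolvent.
  Alder: +60 → 60 < 70
No further insolvencies.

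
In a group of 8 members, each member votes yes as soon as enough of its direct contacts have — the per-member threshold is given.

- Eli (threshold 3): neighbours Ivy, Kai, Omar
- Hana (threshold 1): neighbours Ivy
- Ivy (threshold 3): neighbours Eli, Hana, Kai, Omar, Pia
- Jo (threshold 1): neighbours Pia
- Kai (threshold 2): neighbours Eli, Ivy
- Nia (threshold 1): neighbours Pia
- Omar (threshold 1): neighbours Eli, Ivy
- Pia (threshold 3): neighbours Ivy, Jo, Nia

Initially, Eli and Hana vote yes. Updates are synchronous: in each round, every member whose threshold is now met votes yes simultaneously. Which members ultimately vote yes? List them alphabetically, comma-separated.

Round 1 — Eli, Hana vote yes (initial).
Round 2 — checking thresholds:
  Ivy: 2 of 5 neighbours < 3, below threshold.
  Kai: 1 of 2 neighbours < 2, below threshold.
  Omar: 1 of 2 neighbours ≥ 1, votes yes.
Round 3 — checking thresholds:
  Ivy: 3 of 5 neighbours ≥ 3, votes yes.
  Kai: 1 of 2 neighbours < 2, below threshold.
Round 4 — checking thresholds:
  Kai: 2 of 2 neighbours ≥ 2, votes yes.
  Pia: 1 of 3 neighbours < 3, below threshold.
Round 5 — no new yes votes; cascade stops.

Eli, Hana, Ivy, Kai, Omar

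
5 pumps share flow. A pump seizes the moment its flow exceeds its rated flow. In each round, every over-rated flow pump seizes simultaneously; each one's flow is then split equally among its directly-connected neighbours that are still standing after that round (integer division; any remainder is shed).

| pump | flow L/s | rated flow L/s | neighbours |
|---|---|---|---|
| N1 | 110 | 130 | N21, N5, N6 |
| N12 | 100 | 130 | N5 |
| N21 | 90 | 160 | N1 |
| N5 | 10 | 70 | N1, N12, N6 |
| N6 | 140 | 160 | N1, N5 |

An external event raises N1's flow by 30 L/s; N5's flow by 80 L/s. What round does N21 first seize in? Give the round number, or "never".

Round 1 — N1 at 140 > 130; N5 at 90 > 70. N1, N5 seize.
  N1 sheds 140 L/s to N21, N6: 70 each.
    N21: 90+70 = 160 ≤ 160
    N6: 140+70 = 210 > 160
  N5 sheds 90 L/s to N12, N6: 45 each.
    N12: 100+45 = 145 > 130
    N6: 210+45 = 255 > 160
Round 2 — N12, N6 seize.
  N12 sheds 145 L/s: no online neighbours, lost.
  N6 sheds 255 L/s: no online neighbours, lost.
No further seizures.

never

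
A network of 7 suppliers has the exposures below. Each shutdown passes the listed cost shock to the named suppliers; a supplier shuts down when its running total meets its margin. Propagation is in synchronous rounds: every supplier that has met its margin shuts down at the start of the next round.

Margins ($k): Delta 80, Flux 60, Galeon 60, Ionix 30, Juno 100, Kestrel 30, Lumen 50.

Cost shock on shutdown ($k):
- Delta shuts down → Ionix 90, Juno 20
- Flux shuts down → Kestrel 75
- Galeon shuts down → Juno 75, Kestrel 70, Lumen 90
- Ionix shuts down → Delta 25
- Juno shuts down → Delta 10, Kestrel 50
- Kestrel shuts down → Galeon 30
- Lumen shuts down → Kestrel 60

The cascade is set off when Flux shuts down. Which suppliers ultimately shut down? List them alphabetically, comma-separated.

Round 1 — Flux shuts down (initial).
  Kestrel: +75 → 75 ≥ 30
Round 2 — Kestrel shuts down.
  Galeon: +30 → 30 < 60
No further shutdowns.

Flux, Kestrel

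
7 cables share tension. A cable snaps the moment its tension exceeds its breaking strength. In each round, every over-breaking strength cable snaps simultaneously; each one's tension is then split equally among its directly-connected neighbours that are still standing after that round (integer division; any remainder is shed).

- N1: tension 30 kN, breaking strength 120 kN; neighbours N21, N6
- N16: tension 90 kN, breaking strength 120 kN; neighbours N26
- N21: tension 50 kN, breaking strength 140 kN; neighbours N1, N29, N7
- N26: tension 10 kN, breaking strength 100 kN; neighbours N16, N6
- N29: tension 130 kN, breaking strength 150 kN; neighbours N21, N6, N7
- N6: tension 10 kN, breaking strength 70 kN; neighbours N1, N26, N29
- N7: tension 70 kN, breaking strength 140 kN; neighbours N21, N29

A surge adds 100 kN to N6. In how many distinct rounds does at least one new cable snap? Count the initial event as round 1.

5

Round 1 — N6 at 110 > 70. N6 snaps.
  N6 sheds 110 kN to N1, N26, N29: 36 each (2 lost).
    N1: 30+36 = 66 ≤ 120
    N26: 10+36 = 46 ≤ 100
    N29: 130+36 = 166 > 150
Round 2 — N29 snaps.
  N29 sheds 166 kN to N21, N7: 83 each.
    N21: 50+83 = 133 ≤ 140
    N7: 70+83 = 153 > 140
Round 3 — N7 snaps.
  N7 sheds 153 kN to N21: 153 each.
    N21: 133+153 = 286 > 140
Round 4 — N21 snaps.
  N21 sheds 286 kN to N1: 286 each.
    N1: 66+286 = 352 > 120
Round 5 — N1 snaps.
  N1 sheds 352 kN: no online neighbours, lost.
No further breaks.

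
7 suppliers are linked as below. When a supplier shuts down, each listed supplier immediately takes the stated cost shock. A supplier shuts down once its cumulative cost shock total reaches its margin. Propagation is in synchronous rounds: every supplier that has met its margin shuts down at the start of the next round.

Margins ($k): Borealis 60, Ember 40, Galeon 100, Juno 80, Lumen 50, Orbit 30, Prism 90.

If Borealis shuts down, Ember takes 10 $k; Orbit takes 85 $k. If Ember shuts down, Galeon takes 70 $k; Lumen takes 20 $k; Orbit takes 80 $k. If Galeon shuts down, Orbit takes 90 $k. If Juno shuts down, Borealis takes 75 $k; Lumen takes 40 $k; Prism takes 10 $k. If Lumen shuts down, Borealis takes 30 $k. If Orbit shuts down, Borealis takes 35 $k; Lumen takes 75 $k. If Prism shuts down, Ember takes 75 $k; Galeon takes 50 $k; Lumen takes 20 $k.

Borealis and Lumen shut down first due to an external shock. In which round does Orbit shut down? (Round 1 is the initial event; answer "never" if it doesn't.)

2

Round 1 — Borealis, Lumen shut down (initial).
  Ember: +10 → 10 < 40
  Orbit: +85 → 85 ≥ 30
Round 2 — Orbit shuts down.
No further shutdowns.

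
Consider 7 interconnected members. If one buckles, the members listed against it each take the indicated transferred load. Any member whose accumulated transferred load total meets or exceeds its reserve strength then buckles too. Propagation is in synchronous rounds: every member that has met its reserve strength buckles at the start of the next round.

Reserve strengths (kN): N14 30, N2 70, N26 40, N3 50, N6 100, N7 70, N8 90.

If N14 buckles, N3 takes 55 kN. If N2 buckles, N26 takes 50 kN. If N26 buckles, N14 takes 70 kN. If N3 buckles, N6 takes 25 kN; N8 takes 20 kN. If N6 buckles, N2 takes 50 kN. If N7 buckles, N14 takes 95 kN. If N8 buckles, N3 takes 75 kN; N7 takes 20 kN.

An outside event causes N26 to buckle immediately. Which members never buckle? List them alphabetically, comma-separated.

Round 1 — N26 buckles (initial).
  N14: +70 → 70 ≥ 30
Round 2 — N14 buckles.
  N3: +55 → 55 ≥ 50
Round 3 — N3 buckles.
  N6: +25 → 25 < 100
  N8: +20 → 20 < 90
No further bucklings.

N2, N6, N7, N8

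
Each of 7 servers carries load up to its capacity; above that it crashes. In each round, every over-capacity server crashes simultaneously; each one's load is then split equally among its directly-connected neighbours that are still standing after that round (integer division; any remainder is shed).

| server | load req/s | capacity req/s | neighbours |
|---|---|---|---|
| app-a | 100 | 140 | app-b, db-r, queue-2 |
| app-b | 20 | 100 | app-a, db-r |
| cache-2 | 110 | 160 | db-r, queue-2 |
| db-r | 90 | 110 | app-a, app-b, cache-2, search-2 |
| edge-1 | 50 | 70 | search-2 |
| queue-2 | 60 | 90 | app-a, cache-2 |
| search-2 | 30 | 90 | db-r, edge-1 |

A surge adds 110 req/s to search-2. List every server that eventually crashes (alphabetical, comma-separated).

app-a, app-b, cache-2, db-r, edge-1, queue-2, search-2

Round 1 — search-2 at 140 > 90. search-2 crashes.
  search-2 sheds 140 req/s to db-r, edge-1: 70 each.
    db-r: 90+70 = 160 > 110
    edge-1: 50+70 = 120 > 70
Round 2 — db-r, edge-1 crash.
  db-r sheds 160 req/s to app-a, app-b, cache-2: 53 each (1 lost).
    app-a: 100+53 = 153 > 140
    app-b: 20+53 = 73 ≤ 100
    cache-2: 110+53 = 163 > 160
  edge-1 sheds 120 req/s: no online neighbours, lost.
Round 3 — app-a, cache-2 crash.
  app-a sheds 153 req/s to app-b, queue-2: 76 each (1 lost).
    app-b: 73+76 = 149 > 100
    queue-2: 60+76 = 136 > 90
  cache-2 sheds 163 req/s to queue-2: 163 each.
    queue-2: 136+163 = 299 > 90
Round 4 — app-b, queue-2 crash.
  app-b sheds 149 req/s: no online neighbours, lost.
  queue-2 sheds 299 req/s: no online neighbours, lost.
No further crashes.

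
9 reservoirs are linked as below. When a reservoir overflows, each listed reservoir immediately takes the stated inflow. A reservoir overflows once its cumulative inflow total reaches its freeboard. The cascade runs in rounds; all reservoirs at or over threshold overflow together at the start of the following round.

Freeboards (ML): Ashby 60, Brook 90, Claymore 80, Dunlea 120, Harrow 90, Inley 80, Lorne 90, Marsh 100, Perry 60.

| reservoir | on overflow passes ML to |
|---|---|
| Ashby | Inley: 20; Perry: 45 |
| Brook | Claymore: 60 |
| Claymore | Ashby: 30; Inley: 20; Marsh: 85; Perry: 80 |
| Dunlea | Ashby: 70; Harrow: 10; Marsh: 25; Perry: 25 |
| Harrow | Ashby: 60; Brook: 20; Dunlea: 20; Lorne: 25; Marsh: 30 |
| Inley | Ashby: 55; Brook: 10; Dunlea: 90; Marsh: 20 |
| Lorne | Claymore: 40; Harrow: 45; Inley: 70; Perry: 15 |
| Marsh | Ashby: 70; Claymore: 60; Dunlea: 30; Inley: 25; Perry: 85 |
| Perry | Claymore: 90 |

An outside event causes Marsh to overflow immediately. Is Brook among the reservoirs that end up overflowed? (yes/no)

Round 1 — Marsh overflows (initial).
  Ashby: +70 → 70 ≥ 60
  Claymore: +60 → 60 < 80
  Dunlea: +30 → 30 < 120
  Inley: +25 → 25 < 80
  Perry: +85 → 85 ≥ 60
Round 2 — Ashby, Perry overflow.
  Claymore: +90 → 150 ≥ 80
  Inley: +20 → 45 < 80
Round 3 — Claymore overflows.
  Inley: +20 → 65 < 80
No further overflows.

no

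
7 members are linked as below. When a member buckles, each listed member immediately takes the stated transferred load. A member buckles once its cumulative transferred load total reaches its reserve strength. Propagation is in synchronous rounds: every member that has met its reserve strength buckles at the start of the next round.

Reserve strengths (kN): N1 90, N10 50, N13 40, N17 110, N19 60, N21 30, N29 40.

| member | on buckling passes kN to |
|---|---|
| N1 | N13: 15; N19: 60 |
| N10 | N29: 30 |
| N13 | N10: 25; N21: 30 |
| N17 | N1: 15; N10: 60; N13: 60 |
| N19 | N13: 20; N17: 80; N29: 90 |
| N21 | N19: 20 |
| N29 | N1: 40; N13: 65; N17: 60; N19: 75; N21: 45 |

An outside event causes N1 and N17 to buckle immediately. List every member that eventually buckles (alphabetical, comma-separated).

Round 1 — N1, N17 buckle (initial).
  N10: +60 → 60 ≥ 50
  N13: +15+60 → 75 ≥ 40
  N19: +60 → 60 ≥ 60
Round 2 — N10, N13, N19 buckle.
  N21: +30 → 30 ≥ 30
  N29: +30+90 → 120 ≥ 40
Round 3 — N21, N29 buckle.
No further bucklings.

N1, N10, N13, N17, N19, N21, N29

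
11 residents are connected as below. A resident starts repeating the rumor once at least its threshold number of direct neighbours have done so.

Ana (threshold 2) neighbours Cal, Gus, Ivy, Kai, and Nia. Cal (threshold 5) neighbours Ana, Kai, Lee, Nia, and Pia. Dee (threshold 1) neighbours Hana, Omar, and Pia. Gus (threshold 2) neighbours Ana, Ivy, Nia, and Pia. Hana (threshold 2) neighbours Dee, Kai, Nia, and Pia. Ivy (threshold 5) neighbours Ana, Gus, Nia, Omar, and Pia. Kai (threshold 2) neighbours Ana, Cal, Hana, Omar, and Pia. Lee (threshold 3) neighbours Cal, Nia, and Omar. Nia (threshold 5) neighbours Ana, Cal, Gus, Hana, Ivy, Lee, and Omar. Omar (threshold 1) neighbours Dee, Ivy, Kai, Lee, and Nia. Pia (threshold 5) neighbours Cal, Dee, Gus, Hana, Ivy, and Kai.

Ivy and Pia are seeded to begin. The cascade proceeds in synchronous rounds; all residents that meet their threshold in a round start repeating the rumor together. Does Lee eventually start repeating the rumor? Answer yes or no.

no

Round 1 — Ivy, Pia start repeating the rumor (initial).
Round 2 — checking thresholds:
  Ana: 1 of 5 neighbours < 2, holds.
  Cal: 1 of 5 neighbours < 5, holds.
  Dee: 1 of 3 neighbours ≥ 1, starts repeating the rumor.
  Gus: 2 of 4 neighbours ≥ 2, starts repeating the rumor.
  Hana: 1 of 4 neighbours < 2, holds.
  Kai: 1 of 5 neighbours < 2, holds.
  Nia: 1 of 7 neighbours < 5, holds.
  Omar: 1 of 5 neighbours ≥ 1, starts repeating the rumor.
Round 3 — checking thresholds:
  Ana: 2 of 5 neighbours ≥ 2, starts repeating the rumor.
  Cal: 1 of 5 neighbours < 5, holds.
  Hana: 2 of 4 neighbours ≥ 2, starts repeating the rumor.
  Kai: 2 of 5 neighbours ≥ 2, starts repeating the rumor.
  Lee: 1 of 3 neighbours < 3, holds.
  Nia: 3 of 7 neighbours < 5, holds.
Round 4 — checking thresholds:
  Cal: 3 of 5 neighbours < 5, holds.
  Lee: 1 of 3 neighbours < 3, holds.
  Nia: 5 of 7 neighbours ≥ 5, starts repeating the rumor.
Round 5 — no new spreads; cascade stops.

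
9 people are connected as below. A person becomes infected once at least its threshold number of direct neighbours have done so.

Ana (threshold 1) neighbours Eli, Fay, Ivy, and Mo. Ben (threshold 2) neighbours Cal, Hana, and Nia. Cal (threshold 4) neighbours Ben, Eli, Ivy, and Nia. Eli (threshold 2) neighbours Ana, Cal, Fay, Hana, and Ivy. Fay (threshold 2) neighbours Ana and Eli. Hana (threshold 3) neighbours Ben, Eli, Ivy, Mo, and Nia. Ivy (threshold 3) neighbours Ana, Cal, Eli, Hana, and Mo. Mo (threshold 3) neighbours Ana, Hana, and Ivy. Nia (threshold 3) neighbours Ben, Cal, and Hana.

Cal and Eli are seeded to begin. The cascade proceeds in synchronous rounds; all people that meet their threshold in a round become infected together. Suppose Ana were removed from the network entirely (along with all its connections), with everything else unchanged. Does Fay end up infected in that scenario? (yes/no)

With Ana removed:
Round 1 — Cal, Eli become infected (initial).
Round 2 — no new infections; cascade stops.

no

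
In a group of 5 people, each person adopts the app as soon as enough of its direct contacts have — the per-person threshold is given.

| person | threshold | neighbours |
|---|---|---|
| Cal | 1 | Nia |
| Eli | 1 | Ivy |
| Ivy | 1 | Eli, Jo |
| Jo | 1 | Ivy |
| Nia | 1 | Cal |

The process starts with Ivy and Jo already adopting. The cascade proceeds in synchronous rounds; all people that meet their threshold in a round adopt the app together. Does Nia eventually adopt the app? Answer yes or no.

no

Round 1 — Ivy, Jo adopt the app (initial).
Round 2 — checking thresholds:
  Eli: 1 of 1 neighbours ≥ 1, adopts the app.
Round 3 — no new adoptions; cascade stops.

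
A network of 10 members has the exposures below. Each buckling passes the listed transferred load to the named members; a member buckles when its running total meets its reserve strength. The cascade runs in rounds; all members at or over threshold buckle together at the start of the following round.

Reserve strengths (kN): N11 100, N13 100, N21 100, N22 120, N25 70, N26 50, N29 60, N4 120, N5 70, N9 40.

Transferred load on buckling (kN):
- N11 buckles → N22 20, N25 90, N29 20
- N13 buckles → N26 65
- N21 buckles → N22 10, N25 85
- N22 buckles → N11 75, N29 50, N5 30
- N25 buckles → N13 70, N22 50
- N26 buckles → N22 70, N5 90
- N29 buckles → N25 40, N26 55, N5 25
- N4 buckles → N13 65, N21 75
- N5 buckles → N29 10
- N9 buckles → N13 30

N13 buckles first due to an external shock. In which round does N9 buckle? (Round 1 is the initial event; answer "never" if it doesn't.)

never

Round 1 — N13 buckles (initial).
  N26: +65 → 65 ≥ 50
Round 2 — N26 buckles.
  N22: +70 → 70 < 120
  N5: +90 → 90 ≥ 70
Round 3 — N5 buckles.
  N29: +10 → 10 < 60
No further bucklings.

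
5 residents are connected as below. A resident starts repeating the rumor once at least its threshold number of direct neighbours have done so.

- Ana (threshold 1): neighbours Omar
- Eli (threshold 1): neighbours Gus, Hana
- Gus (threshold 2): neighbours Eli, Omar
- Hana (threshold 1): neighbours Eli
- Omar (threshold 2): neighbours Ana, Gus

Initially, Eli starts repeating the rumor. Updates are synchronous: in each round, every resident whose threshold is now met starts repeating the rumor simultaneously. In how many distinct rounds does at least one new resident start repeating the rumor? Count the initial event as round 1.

Round 1 — Eli starts repeating the rumor (initial).
Round 2 — checking thresholds:
  Gus: 1 of 2 neighbours < 2, below threshold.
  Hana: 1 of 1 neighbours ≥ 1, starts repeating the rumor.
Round 3 — no new spreads; cascade stops.

2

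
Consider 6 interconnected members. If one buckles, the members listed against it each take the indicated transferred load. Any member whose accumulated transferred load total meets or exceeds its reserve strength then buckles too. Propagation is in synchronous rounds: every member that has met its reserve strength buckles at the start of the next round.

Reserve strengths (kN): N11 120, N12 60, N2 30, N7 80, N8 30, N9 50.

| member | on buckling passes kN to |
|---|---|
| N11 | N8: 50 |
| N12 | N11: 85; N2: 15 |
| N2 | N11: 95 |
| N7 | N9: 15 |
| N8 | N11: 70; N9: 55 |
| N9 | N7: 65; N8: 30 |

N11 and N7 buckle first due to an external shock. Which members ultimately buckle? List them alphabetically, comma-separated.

N11, N7, N8, N9

Round 1 — N11, N7 buckle (initial).
  N8: +50 → 50 ≥ 30
  N9: +15 → 15 < 50
Round 2 — N8 buckles.
  N9: +55 → 70 ≥ 50
Round 3 — N9 buckles.
No further bucklings.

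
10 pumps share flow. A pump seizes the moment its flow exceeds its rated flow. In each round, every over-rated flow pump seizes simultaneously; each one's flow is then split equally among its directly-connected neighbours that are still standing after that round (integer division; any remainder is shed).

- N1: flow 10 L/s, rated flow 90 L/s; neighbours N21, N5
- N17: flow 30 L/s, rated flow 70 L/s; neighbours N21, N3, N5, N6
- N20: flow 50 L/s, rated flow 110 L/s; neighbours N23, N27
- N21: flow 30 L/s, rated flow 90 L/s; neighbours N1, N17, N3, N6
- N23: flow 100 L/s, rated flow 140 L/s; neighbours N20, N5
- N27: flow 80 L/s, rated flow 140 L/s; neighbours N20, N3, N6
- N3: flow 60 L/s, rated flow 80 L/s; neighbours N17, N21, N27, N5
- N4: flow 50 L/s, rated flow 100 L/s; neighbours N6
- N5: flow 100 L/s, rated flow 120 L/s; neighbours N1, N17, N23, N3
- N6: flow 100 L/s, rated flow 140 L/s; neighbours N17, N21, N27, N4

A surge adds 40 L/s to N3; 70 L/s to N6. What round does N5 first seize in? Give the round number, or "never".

2

Round 1 — N3 at 100 > 80; N6 at 170 > 140. N3, N6 seize.
  N3 sheds 100 L/s to N17, N21, N27, N5: 25 each.
    N17: 30+25 = 55 ≤ 70
    N21: 30+25 = 55 ≤ 90
    N27: 80+25 = 105 ≤ 140
    N5: 100+25 = 125 > 120
  N6 sheds 170 L/s to N17, N21, N27, N4: 42 each (2 lost).
    N17: 55+42 = 97 > 70
    N21: 55+42 = 97 > 90
    N27: 105+42 = 147 > 140
    N4: 50+42 = 92 ≤ 100
Round 2 — N17, N21, N27, N5 seize.
  N17 sheds 97 L/s: no online neighbours, lost.
  N21 sheds 97 L/s to N1: 97 each.
    N1: 10+97 = 107 > 90
  N27 sheds 147 L/s to N20: 147 each.
    N20: 50+147 = 197 > 110
  N5 sheds 125 L/s to N1, N23: 62 each (1 lost).
    N1: 107+62 = 169 > 90
    N23: 100+62 = 162 > 140
Round 3 — N1, N20, N23 seize.
  N1 sheds 169 L/s: no online neighbours, lost.
  N20 sheds 197 L/s: no online neighbours, lost.
  N23 sheds 162 L/s: no online neighbours, lost.
No further seizures.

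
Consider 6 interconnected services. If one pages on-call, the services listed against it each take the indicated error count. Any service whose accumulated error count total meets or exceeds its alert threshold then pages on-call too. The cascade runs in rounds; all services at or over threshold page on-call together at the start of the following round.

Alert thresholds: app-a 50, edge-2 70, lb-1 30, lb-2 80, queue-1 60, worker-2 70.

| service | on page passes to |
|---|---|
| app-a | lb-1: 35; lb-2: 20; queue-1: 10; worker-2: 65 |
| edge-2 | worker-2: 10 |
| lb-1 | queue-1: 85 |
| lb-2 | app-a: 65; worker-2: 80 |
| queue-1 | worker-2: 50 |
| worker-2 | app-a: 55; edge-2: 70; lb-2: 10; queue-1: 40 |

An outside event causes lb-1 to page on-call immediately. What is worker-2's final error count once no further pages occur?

50

Round 1 — lb-1 pages on-call (initial).
  queue-1: +85 → 85 ≥ 60
Round 2 — queue-1 pages on-call.
  worker-2: +50 → 50 < 70
No further pages.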